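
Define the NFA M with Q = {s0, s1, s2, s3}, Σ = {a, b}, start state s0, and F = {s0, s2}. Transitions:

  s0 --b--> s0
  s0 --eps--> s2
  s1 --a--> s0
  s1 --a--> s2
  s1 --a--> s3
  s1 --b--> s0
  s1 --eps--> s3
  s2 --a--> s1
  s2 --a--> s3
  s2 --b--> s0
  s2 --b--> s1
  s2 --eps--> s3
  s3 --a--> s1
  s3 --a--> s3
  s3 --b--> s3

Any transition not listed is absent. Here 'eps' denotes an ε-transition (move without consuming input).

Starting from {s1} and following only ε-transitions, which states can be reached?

Begin with {s1}.
ε-move s1 → s3; add s3.

{s1, s3}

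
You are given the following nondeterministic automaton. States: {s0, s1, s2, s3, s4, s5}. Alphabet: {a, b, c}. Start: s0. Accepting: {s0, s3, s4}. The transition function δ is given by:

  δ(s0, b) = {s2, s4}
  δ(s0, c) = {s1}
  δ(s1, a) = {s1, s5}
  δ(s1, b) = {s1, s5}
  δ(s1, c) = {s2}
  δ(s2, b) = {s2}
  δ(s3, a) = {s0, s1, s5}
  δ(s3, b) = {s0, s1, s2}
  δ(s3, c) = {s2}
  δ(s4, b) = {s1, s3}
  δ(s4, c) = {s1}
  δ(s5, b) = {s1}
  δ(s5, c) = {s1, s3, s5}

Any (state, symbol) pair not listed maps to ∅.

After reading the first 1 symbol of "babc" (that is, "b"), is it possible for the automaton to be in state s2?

Yes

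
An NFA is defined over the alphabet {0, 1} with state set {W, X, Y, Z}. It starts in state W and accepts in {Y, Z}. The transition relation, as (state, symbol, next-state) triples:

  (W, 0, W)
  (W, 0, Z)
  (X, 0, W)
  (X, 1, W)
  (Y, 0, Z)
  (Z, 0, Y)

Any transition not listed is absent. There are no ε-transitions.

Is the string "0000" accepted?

Yes

Start in {W}.
Read '0': {W} → {W, Z}.
Read '0': {W, Z} → {W, Y, Z}.
Read '0': {W, Y, Z} → {W, Y, Z}.
Read '0': {W, Y, Z} → {W, Y, Z}.
The final set {W, Y, Z} contains the accepting states Y, Z.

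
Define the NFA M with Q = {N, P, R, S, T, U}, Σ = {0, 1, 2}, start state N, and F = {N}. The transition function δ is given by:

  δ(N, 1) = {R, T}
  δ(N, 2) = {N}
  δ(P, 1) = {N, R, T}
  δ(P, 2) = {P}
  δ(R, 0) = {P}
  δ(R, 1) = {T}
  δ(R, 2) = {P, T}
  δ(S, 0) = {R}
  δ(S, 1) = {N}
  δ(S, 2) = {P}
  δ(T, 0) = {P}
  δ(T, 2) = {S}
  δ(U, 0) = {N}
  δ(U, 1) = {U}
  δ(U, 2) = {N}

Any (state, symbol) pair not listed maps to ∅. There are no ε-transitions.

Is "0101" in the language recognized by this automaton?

No

Start in {N}.
Read '0': N→∅; now ∅.
The set is empty and remains empty for the remaining 3 symbols.
The final set ∅ contains no accepting state.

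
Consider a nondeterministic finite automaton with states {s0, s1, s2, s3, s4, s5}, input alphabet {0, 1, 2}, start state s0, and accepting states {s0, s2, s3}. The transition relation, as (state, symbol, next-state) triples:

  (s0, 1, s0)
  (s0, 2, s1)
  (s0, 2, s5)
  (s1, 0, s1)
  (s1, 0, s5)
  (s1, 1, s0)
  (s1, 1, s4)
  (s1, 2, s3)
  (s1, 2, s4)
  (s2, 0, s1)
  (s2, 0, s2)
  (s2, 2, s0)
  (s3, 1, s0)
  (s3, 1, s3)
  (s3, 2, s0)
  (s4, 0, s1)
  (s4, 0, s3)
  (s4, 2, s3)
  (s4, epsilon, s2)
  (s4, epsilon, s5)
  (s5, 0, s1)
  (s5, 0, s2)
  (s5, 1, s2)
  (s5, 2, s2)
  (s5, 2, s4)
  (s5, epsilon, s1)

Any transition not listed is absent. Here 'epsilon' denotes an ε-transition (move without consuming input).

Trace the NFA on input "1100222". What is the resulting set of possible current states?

∅

Start in {s0}.
Read '1': {s0} → {s0}.
Read '1': {s0} → {s0}.
Read '0': {s0} → ∅.
The set is empty and remains empty for the remaining 4 symbols.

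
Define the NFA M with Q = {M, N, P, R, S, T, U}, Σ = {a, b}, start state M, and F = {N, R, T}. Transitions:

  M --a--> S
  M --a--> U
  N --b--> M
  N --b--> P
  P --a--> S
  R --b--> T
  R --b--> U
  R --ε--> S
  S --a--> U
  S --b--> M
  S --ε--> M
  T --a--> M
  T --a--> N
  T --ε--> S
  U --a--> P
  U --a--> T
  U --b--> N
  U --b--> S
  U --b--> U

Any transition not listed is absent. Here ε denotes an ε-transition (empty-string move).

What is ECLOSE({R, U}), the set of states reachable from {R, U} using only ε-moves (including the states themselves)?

Begin with {R, U}.
ε-move R → S; add S.
ε-move S → M; add M.

{M, R, S, U}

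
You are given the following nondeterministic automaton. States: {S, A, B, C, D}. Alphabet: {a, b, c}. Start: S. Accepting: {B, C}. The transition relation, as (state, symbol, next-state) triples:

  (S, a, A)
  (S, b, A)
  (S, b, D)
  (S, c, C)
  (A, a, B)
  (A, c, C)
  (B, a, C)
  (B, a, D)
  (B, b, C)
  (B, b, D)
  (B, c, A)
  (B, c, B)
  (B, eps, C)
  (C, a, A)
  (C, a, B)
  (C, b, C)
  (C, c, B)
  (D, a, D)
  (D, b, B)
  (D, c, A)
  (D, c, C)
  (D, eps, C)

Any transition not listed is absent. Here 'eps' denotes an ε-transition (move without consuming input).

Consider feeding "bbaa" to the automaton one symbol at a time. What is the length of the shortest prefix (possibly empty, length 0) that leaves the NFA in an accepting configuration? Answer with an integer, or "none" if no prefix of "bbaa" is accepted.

1

Start in {S}.
Read 'b': {S} → {A, C, D}.
None of the earlier sets intersect F, but {A, C, D} does.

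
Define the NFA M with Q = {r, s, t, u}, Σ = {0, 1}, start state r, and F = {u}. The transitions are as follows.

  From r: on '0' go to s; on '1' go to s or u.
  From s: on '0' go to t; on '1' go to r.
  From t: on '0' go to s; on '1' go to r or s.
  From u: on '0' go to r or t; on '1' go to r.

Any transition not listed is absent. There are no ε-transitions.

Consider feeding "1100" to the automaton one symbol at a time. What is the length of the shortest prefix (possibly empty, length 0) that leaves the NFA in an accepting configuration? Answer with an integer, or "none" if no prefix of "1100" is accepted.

Start in {r}.
Read '1': r→{s, u}; now {s, u}.
None of the earlier sets intersect F, but {s, u} does.

1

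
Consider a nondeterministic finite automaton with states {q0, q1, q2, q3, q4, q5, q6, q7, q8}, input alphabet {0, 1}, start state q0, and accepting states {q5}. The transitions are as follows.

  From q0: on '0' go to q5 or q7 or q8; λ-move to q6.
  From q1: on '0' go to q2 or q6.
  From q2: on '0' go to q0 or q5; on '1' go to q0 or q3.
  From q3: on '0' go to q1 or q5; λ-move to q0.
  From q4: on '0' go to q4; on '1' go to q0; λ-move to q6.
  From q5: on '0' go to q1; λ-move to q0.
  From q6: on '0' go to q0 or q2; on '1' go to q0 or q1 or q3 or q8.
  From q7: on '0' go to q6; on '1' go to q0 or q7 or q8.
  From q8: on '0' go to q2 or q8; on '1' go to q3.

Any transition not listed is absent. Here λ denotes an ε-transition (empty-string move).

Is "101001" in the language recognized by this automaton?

No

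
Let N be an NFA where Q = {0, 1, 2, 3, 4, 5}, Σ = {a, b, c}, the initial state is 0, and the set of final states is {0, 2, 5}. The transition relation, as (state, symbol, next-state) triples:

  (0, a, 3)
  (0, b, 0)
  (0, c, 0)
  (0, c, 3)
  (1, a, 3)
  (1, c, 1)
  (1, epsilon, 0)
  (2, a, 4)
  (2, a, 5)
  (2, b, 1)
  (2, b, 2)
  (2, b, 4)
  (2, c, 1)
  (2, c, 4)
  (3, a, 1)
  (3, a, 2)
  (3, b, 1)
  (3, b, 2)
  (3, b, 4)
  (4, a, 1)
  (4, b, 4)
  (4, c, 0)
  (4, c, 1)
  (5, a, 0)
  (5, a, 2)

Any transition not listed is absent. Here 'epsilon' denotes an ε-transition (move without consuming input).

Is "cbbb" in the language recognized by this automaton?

Start in {0}.
Read 'c': 0→{0, 3}; now {0, 3}.
Read 'b': 0→{0}, 3→{1, 2, 4}; now {0, 1, 2, 4}.
Read 'b': 0→{0}, 1→∅, 2→{1, 2, 4}, 4→{4}; now {0, 1, 2, 4}.
Read 'b': 0→{0}, 1→∅, 2→{1, 2, 4}, 4→{4}; now {0, 1, 2, 4}.
The final set {0, 1, 2, 4} contains the accepting states 0, 2.

Yes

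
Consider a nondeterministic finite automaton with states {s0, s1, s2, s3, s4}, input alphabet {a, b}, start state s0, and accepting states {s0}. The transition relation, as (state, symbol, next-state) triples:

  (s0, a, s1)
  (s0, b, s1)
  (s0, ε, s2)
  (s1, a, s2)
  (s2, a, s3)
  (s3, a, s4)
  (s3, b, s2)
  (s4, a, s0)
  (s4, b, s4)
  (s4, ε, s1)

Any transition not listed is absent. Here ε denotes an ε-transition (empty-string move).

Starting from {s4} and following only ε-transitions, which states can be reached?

{s1, s4}

Begin with {s4}.
ε-move s4 → s1; add s1.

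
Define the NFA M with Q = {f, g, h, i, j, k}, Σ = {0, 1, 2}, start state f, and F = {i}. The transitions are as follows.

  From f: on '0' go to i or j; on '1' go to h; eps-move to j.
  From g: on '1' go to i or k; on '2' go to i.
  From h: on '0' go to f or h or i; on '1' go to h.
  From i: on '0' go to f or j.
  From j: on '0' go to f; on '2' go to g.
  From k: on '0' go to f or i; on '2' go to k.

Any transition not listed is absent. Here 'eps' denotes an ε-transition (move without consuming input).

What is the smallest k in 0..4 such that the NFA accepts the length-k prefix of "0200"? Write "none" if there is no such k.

Start: ε-closure({f}) = {f, j}.
Read '0': f→{i, j}, j→{f}; now {f, i, j}.
None of the earlier sets intersect F, but {f, i, j} does.

1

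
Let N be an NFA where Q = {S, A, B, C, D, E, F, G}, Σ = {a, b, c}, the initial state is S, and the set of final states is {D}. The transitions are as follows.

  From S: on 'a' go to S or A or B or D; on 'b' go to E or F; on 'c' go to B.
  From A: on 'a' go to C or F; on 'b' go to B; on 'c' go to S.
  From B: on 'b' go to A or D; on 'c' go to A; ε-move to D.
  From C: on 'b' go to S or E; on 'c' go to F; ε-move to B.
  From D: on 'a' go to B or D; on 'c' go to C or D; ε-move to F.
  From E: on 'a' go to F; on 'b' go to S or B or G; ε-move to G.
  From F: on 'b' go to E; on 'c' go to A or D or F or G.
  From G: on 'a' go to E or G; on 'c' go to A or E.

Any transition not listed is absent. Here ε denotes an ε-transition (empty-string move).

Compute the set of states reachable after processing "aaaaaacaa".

Start in {S}.
Read 'a': S→{S, A, B, D}; union {S, A, B, D}; ε-closure = {S, A, B, D, F}.
Read 'a': S→{S, A, B, D}, A→{C, F}, B→∅, D→{B, D}, F→∅; now {S, A, B, C, D, F}.
Read 'a': S→{S, A, B, D}, A→{C, F}, B→∅, C→∅, D→{B, D}, F→∅; now {S, A, B, C, D, F}.
Read 'a': S→{S, A, B, D}, A→{C, F}, B→∅, C→∅, D→{B, D}, F→∅; now {S, A, B, C, D, F}.
Read 'a': S→{S, A, B, D}, A→{C, F}, B→∅, C→∅, D→{B, D}, F→∅; now {S, A, B, C, D, F}.
Read 'a': S→{S, A, B, D}, A→{C, F}, B→∅, C→∅, D→{B, D}, F→∅; now {S, A, B, C, D, F}.
Read 'c': S→{B}, A→{S}, B→{A}, C→{F}, D→{C, D}, F→{A, D, F, G}; now {S, A, B, C, D, F, G}.
Read 'a': S→{S, A, B, D}, A→{C, F}, B→∅, C→∅, D→{B, D}, F→∅, G→{E, G}; now {S, A, B, C, D, E, F, G}.
Read 'a': S→{S, A, B, D}, A→{C, F}, B→∅, C→∅, D→{B, D}, E→{F}, F→∅, G→{E, G}; now {S, A, B, C, D, E, F, G}.

{S, A, B, C, D, E, F, G}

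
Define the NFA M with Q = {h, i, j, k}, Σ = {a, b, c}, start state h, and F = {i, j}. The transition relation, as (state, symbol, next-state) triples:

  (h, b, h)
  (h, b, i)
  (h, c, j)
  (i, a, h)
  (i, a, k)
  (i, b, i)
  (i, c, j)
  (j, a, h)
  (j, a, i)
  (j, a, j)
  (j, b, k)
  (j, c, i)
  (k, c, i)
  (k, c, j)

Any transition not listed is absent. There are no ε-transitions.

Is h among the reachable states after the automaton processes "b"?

Start in {h}.
Read 'b': {h} → {h, i}.
State h is in {h, i}.

Yes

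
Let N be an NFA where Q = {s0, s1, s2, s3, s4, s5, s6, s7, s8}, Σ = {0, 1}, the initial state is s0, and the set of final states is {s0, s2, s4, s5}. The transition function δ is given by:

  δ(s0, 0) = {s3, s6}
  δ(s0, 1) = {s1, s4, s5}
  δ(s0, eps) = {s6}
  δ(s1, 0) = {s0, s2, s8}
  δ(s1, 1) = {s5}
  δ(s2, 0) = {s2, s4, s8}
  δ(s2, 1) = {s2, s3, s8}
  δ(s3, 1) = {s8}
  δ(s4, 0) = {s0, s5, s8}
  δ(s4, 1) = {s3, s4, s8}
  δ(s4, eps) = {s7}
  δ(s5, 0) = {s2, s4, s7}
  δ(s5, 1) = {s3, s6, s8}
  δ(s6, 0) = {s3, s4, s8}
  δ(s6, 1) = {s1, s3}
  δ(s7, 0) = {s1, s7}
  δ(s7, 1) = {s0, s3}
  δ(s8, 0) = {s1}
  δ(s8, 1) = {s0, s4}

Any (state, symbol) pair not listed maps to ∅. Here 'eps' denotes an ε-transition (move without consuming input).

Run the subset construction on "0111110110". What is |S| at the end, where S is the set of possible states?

Start: ε-closure({s0}) = {s0, s6}.
Read '0': s0→{s3, s6}, s6→{s3, s4, s8}; union {s3, s4, s6, s8}; ε-closure = {s3, s4, s6, s7, s8}.
Read '1': s3→{s8}, s4→{s3, s4, s8}, s6→{s1, s3}, s7→{s0, s3}, s8→{s0, s4}; union {s0, s1, s3, s4, s8}; ε-closure = {s0, s1, s3, s4, s6, s7, s8}.
Read '1': s0→{s1, s4, s5}, s1→{s5}, s3→{s8}, s4→{s3, s4, s8}, s6→{s1, s3}, s7→{s0, s3}, s8→{s0, s4}; union {s0, s1, s3, s4, s5, s8}; ε-closure = {s0, s1, s3, s4, s5, s6, s7, s8}.
Read '1': s0→{s1, s4, s5}, s1→{s5}, s3→{s8}, s4→{s3, s4, s8}, s5→{s3, s6, s8}, s6→{s1, s3}, s7→{s0, s3}, s8→{s0, s4}; union {s0, s1, s3, s4, s5, s6, s8}; ε-closure = {s0, s1, s3, s4, s5, s6, s7, s8}.
Read '1': s0→{s1, s4, s5}, s1→{s5}, s3→{s8}, s4→{s3, s4, s8}, s5→{s3, s6, s8}, s6→{s1, s3}, s7→{s0, s3}, s8→{s0, s4}; union {s0, s1, s3, s4, s5, s6, s8}; ε-closure = {s0, s1, s3, s4, s5, s6, s7, s8}.
Read '1': s0→{s1, s4, s5}, s1→{s5}, s3→{s8}, s4→{s3, s4, s8}, s5→{s3, s6, s8}, s6→{s1, s3}, s7→{s0, s3}, s8→{s0, s4}; union {s0, s1, s3, s4, s5, s6, s8}; ε-closure = {s0, s1, s3, s4, s5, s6, s7, s8}.
Read '0': s0→{s3, s6}, s1→{s0, s2, s8}, s3→∅, s4→{s0, s5, s8}, s5→{s2, s4, s7}, s6→{s3, s4, s8}, s7→{s1, s7}, s8→{s1}; now {s0, s1, s2, s3, s4, s5, s6, s7, s8}.
Read '1': s0→{s1, s4, s5}, s1→{s5}, s2→{s2, s3, s8}, s3→{s8}, s4→{s3, s4, s8}, s5→{s3, s6, s8}, s6→{s1, s3}, s7→{s0, s3}, s8→{s0, s4}; union {s0, s1, s2, s3, s4, s5, s6, s8}; ε-closure = {s0, s1, s2, s3, s4, s5, s6, s7, s8}.
Read '1': s0→{s1, s4, s5}, s1→{s5}, s2→{s2, s3, s8}, s3→{s8}, s4→{s3, s4, s8}, s5→{s3, s6, s8}, s6→{s1, s3}, s7→{s0, s3}, s8→{s0, s4}; union {s0, s1, s2, s3, s4, s5, s6, s8}; ε-closure = {s0, s1, s2, s3, s4, s5, s6, s7, s8}.
Read '0': s0→{s3, s6}, s1→{s0, s2, s8}, s2→{s2, s4, s8}, s3→∅, s4→{s0, s5, s8}, s5→{s2, s4, s7}, s6→{s3, s4, s8}, s7→{s1, s7}, s8→{s1}; now {s0, s1, s2, s3, s4, s5, s6, s7, s8}.
That set has 9 states.

9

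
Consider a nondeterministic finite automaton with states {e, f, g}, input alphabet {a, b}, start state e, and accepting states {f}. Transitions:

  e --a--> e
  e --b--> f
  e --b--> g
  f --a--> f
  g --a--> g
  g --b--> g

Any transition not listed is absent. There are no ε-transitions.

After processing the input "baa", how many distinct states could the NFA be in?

2

Start in {e}.
Read 'b': e→{f, g}; now {f, g}.
Read 'a': f→{f}, g→{g}; now {f, g}.
Read 'a': f→{f}, g→{g}; now {f, g}.
That set has 2 states.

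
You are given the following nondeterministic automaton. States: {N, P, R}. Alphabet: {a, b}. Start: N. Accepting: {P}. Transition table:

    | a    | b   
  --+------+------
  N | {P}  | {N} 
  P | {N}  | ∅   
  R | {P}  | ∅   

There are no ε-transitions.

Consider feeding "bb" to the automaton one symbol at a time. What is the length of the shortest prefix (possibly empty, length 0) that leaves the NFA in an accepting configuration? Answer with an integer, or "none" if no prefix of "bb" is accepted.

Start in {N}.
Read 'b': {N} → {N}.
Read 'b': {N} → {N}.
No reachable set along the way intersects F.

none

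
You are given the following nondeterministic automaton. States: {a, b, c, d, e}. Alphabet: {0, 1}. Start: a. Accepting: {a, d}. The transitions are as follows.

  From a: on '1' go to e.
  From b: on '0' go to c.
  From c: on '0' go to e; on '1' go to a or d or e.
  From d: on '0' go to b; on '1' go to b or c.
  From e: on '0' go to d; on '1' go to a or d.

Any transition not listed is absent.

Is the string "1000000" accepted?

Start in {a}.
Read '1': {a} → {e}.
Read '0': {e} → {d}.
Read '0': {d} → {b}.
Read '0': {b} → {c}.
Read '0': {c} → {e}.
Read '0': {e} → {d}.
Read '0': {d} → {b}.
The final set {b} contains no accepting state.

No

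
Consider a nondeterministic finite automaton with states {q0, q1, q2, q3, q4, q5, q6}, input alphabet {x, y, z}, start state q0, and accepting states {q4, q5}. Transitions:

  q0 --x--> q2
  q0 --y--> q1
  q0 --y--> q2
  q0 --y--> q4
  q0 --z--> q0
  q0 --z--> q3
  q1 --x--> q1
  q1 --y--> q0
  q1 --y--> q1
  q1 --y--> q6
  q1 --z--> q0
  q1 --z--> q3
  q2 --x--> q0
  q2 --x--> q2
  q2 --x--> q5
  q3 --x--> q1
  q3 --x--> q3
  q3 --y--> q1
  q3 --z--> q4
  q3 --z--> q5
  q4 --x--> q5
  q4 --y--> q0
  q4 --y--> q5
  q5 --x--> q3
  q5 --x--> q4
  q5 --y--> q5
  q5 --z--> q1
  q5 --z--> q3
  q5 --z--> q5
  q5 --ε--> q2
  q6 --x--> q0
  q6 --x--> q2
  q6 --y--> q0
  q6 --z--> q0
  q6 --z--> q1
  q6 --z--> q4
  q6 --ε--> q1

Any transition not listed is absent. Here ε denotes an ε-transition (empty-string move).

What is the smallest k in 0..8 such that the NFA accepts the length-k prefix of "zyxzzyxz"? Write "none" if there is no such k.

Start in {q0}.
Read 'z': {q0} → {q0, q3}.
Read 'y': {q0, q3} → {q1, q2, q4}.
None of the earlier sets intersect F, but {q1, q2, q4} does.

2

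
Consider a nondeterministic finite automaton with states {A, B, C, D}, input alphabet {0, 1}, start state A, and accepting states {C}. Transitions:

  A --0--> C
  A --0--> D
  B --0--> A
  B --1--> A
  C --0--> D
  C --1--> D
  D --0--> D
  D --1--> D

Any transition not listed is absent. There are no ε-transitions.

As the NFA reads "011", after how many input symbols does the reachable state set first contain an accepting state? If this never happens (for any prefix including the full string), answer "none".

1

Start in {A}.
Read '0': A→{C, D}; now {C, D}.
None of the earlier sets intersect F, but {C, D} does.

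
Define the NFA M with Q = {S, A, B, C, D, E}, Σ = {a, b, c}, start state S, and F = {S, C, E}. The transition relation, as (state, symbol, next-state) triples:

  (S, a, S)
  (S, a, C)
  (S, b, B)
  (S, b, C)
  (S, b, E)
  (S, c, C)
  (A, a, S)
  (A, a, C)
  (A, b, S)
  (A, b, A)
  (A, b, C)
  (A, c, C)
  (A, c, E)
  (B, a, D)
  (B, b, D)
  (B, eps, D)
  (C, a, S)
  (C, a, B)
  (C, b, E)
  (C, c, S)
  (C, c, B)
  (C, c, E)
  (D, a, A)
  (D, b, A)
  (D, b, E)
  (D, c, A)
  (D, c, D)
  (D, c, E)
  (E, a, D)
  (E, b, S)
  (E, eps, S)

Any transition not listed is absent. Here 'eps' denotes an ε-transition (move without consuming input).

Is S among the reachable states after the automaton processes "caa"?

Start in {S}.
Read 'c': {S} → {C}.
Read 'a': {C} → {S, B, D}.
Read 'a': {S, B, D} → {S, A, C, D}.
State S is in {S, A, C, D}.

Yes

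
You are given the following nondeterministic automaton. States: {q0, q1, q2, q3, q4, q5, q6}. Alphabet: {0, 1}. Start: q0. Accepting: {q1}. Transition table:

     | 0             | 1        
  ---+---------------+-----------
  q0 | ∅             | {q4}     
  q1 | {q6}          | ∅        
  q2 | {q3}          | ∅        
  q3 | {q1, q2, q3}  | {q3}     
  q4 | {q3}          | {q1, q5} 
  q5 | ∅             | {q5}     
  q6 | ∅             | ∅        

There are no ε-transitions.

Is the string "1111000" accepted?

No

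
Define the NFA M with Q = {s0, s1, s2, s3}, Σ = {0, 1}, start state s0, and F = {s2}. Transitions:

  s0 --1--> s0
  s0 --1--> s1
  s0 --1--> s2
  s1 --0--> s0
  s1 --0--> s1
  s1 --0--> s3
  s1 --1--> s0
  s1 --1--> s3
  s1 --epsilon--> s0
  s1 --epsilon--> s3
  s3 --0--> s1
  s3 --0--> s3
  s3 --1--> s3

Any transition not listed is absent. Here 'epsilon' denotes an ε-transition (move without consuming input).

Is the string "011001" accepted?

No

Start in {s0}.
Read '0': s0→∅; now ∅.
The set is empty and remains empty for the remaining 5 symbols.
The final set ∅ contains no accepting state.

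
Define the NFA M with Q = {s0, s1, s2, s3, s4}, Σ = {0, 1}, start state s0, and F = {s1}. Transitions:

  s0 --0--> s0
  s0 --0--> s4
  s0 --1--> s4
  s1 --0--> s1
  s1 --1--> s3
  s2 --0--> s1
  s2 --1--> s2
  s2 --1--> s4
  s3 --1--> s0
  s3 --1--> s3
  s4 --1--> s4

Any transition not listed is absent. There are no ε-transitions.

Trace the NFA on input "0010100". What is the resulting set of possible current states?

Start in {s0}.
Read '0': {s0} → {s0, s4}.
Read '0': {s0, s4} → {s0, s4}.
Read '1': {s0, s4} → {s4}.
Read '0': {s4} → ∅.
The set is empty and remains empty for the remaining 3 symbols.

∅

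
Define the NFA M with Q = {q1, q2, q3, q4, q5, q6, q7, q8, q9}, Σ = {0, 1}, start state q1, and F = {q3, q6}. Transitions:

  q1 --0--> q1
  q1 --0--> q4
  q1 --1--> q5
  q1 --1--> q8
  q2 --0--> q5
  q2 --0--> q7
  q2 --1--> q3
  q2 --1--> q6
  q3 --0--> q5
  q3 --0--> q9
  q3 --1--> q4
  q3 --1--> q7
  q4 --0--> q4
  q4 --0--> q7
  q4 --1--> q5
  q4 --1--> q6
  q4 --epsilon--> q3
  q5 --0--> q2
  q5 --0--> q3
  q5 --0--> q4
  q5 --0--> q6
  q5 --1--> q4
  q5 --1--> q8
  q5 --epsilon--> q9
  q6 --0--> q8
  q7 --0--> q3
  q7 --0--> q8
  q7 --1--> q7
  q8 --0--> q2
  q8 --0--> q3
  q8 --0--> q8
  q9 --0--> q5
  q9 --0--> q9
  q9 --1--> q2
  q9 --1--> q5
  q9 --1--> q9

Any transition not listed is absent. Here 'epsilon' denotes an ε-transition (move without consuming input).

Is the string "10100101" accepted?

Yes

Start in {q1}.
Read '1': {q1} → {q5, q8, q9}.
Read '0': {q5, q8, q9} → {q2, q3, q4, q5, q6, q8, q9}.
Read '1': {q2, q3, q4, q5, q6, q8, q9} → {q2, q3, q4, q5, q6, q7, q8, q9}.
Read '0': {q2, q3, q4, q5, q6, q7, q8, q9} → {q2, q3, q4, q5, q6, q7, q8, q9}.
Read '0': {q2, q3, q4, q5, q6, q7, q8, q9} → {q2, q3, q4, q5, q6, q7, q8, q9}.
Read '1': {q2, q3, q4, q5, q6, q7, q8, q9} → {q2, q3, q4, q5, q6, q7, q8, q9}.
Read '0': {q2, q3, q4, q5, q6, q7, q8, q9} → {q2, q3, q4, q5, q6, q7, q8, q9}.
Read '1': {q2, q3, q4, q5, q6, q7, q8, q9} → {q2, q3, q4, q5, q6, q7, q8, q9}.
The final set {q2, q3, q4, q5, q6, q7, q8, q9} contains the accepting states q3, q6.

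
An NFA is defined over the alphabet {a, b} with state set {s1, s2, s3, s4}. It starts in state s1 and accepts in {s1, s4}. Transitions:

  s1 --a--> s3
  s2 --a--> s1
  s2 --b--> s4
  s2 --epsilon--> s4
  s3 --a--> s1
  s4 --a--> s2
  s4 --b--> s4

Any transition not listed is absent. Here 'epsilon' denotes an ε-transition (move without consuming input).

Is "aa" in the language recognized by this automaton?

Start in {s1}.
Read 'a': s1→{s3}; now {s3}.
Read 'a': s3→{s1}; now {s1}.
The final set {s1} contains the accepting state s1.

Yes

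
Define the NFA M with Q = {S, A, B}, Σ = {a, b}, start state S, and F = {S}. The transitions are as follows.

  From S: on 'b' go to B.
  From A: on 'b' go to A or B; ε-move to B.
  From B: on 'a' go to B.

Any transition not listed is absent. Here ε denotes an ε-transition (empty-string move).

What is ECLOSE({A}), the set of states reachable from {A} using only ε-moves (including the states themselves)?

Begin with {A}.
ε-move A → B; add B.

{A, B}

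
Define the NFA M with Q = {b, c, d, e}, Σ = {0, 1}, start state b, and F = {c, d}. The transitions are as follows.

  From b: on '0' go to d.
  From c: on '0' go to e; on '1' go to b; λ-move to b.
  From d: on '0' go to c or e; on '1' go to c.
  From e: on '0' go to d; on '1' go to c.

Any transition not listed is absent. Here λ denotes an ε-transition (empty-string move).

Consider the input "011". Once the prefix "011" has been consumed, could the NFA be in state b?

Yes

Start in {b}.
Read '0': b→{d}; now {d}.
Read '1': d→{c}; union {c}; ε-closure = {b, c}.
Read '1': b→∅, c→{b}; now {b}.
State b is in {b}.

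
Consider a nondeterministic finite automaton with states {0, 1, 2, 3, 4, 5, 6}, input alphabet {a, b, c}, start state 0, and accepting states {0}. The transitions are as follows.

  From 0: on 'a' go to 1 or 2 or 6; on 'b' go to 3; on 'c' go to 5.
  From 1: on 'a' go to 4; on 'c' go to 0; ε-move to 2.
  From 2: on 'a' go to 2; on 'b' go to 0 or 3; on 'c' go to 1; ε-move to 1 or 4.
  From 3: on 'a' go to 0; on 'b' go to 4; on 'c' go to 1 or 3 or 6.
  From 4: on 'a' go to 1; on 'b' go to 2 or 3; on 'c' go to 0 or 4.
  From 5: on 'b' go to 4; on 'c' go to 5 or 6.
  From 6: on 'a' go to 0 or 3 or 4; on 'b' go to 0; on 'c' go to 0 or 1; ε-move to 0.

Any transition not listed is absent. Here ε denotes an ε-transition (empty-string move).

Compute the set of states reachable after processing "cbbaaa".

Start in {0}.
Read 'c': {0} → {5}.
Read 'b': {5} → {4}.
Read 'b': {4} → {1, 2, 3, 4}.
Read 'a': {1, 2, 3, 4} → {0, 1, 2, 4}.
Read 'a': {0, 1, 2, 4} → {0, 1, 2, 4, 6}.
Read 'a': {0, 1, 2, 4, 6} → {0, 1, 2, 3, 4, 6}.

{0, 1, 2, 3, 4, 6}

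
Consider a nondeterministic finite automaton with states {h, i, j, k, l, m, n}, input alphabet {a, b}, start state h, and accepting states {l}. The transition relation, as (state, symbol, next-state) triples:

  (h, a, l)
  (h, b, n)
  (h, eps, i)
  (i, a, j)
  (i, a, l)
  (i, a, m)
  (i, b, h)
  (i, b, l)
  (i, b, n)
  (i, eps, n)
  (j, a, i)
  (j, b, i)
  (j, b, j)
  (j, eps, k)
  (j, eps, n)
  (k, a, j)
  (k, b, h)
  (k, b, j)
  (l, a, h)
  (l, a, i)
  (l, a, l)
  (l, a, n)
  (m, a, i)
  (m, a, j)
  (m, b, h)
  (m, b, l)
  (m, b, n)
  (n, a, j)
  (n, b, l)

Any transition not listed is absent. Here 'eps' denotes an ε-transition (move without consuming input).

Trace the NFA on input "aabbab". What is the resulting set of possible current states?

{h, i, j, k, l, n}

Start: ε-closure({h}) = {h, i, n}.
Read 'a': {h, i, n} → {j, k, l, m, n}.
Read 'a': {j, k, l, m, n} → {h, i, j, k, l, n}.
Read 'b': {h, i, j, k, l, n} → {h, i, j, k, l, n}.
Read 'b': {h, i, j, k, l, n} → {h, i, j, k, l, n}.
Read 'a': {h, i, j, k, l, n} → {h, i, j, k, l, m, n}.
Read 'b': {h, i, j, k, l, m, n} → {h, i, j, k, l, n}.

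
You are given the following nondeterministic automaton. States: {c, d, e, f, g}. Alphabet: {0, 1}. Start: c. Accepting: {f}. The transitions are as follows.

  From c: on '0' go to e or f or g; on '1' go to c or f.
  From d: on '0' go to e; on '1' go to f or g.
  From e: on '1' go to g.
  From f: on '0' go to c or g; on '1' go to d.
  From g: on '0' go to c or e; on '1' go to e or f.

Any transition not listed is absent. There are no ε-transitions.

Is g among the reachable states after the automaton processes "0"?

Yes

Start in {c}.
Read '0': c→{e, f, g}; now {e, f, g}.
State g is in {e, f, g}.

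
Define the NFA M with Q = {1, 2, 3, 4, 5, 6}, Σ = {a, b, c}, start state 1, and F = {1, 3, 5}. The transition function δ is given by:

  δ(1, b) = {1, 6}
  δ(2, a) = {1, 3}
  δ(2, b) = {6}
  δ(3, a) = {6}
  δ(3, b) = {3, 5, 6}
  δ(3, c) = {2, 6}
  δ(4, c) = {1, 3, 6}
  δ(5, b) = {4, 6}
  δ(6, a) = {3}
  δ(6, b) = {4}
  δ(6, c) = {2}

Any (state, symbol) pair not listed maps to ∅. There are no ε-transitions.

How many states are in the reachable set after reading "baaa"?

1

Start in {1}.
Read 'b': {1} → {1, 6}.
Read 'a': {1, 6} → {3}.
Read 'a': {3} → {6}.
Read 'a': {6} → {3}.
That set has 1 state.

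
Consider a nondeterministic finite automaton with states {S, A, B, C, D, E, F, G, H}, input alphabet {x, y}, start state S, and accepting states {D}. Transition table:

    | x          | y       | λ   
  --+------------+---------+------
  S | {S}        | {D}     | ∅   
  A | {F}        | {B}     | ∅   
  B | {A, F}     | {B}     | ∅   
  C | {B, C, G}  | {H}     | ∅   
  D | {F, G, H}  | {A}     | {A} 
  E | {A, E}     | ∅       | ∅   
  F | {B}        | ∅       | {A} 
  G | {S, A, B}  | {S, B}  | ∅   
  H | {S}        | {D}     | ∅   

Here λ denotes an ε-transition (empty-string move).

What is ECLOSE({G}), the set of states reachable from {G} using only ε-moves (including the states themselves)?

Begin with {G}.
No ε-moves leave this set, so the closure equals the set itself.

{G}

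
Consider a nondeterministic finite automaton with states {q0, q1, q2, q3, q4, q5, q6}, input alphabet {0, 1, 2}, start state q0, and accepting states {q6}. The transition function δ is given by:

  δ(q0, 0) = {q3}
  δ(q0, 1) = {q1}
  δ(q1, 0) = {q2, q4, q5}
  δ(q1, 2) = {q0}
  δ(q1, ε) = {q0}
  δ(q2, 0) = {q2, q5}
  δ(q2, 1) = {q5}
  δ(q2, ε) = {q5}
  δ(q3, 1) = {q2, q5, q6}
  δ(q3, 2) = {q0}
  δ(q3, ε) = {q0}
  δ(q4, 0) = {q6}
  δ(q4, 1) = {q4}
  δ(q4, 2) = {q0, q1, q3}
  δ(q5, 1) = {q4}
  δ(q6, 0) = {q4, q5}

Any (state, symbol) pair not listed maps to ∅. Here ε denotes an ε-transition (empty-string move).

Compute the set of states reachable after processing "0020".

{q0, q3}

Start in {q0}.
Read '0': {q0} → {q0, q3}.
Read '0': {q0, q3} → {q0, q3}.
Read '2': {q0, q3} → {q0}.
Read '0': {q0} → {q0, q3}.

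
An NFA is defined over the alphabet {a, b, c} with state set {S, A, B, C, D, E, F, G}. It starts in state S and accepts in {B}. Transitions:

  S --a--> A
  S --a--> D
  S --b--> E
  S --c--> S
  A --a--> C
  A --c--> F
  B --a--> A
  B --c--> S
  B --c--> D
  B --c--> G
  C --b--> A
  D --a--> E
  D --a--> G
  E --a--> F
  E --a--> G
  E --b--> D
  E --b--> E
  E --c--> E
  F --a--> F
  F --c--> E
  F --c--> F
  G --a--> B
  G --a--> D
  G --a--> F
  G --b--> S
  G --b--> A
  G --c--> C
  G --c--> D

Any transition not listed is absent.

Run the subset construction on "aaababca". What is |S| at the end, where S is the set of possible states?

Start in {S}.
Read 'a': {S} → {A, D}.
Read 'a': {A, D} → {C, E, G}.
Read 'a': {C, E, G} → {B, D, F, G}.
Read 'b': {B, D, F, G} → {S, A}.
Read 'a': {S, A} → {A, C, D}.
Read 'b': {A, C, D} → {A}.
Read 'c': {A} → {F}.
Read 'a': {F} → {F}.
That set has 1 state.

1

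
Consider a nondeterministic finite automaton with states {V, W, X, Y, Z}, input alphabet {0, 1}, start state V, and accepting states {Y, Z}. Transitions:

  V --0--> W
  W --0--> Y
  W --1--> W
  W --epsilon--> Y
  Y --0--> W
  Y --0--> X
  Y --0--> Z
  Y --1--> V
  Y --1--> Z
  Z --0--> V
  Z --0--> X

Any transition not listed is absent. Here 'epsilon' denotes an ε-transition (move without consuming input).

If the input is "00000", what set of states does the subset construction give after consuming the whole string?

{V, W, X, Y, Z}

Start in {V}.
Read '0': V→{W}; union {W}; ε-closure = {W, Y}.
Read '0': W→{Y}, Y→{W, X, Z}; now {W, X, Y, Z}.
Read '0': W→{Y}, X→∅, Y→{W, X, Z}, Z→{V, X}; now {V, W, X, Y, Z}.
Read '0': V→{W}, W→{Y}, X→∅, Y→{W, X, Z}, Z→{V, X}; now {V, W, X, Y, Z}.
Read '0': V→{W}, W→{Y}, X→∅, Y→{W, X, Z}, Z→{V, X}; now {V, W, X, Y, Z}.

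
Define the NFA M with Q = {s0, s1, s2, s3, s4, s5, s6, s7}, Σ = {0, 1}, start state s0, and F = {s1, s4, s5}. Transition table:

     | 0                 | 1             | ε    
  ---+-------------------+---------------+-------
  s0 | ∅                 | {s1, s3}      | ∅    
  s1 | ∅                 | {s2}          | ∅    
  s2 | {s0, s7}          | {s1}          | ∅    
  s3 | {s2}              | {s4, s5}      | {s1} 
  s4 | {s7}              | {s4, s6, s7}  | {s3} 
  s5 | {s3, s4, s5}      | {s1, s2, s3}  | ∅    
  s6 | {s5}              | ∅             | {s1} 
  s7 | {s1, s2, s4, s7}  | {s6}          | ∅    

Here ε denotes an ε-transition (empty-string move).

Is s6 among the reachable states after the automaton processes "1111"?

Start in {s0}.
Read '1': {s0} → {s1, s3}.
Read '1': {s1, s3} → {s1, s2, s3, s4, s5}.
Read '1': {s1, s2, s3, s4, s5} → {s1, s2, s3, s4, s5, s6, s7}.
Read '1': {s1, s2, s3, s4, s5, s6, s7} → {s1, s2, s3, s4, s5, s6, s7}.
State s6 is in {s1, s2, s3, s4, s5, s6, s7}.

Yes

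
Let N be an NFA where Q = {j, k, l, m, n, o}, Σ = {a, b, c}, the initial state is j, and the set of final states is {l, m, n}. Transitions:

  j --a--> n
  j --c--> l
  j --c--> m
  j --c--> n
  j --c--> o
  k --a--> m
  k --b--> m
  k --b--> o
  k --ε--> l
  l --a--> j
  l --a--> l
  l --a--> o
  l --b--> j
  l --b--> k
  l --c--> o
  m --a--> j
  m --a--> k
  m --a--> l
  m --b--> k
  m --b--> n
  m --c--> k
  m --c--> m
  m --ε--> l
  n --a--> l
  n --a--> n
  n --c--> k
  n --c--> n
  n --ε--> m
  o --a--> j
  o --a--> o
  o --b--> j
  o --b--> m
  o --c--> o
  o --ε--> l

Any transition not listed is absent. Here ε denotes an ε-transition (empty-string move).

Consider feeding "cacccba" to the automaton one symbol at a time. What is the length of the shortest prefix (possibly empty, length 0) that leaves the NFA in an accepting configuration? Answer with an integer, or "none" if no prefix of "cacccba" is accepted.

Start in {j}.
Read 'c': j→{l, m, n, o}; now {l, m, n, o}.
None of the earlier sets intersect F, but {l, m, n, o} does.

1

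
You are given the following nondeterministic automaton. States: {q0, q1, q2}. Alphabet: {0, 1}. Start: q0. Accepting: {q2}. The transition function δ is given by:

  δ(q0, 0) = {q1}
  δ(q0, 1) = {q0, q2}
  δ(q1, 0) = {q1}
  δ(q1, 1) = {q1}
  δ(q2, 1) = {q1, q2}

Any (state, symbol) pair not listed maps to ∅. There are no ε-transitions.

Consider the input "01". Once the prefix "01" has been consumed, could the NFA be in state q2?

No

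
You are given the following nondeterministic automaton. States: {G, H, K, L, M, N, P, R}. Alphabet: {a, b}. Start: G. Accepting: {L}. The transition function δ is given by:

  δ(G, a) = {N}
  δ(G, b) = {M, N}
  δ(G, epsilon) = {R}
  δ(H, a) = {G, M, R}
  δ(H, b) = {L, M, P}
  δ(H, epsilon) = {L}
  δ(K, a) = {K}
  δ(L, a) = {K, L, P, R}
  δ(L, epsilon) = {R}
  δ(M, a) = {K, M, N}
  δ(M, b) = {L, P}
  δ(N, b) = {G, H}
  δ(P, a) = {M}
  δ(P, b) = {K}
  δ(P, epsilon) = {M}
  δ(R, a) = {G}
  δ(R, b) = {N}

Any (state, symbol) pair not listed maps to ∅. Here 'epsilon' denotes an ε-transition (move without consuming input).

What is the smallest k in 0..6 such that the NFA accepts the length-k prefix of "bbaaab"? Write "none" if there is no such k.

2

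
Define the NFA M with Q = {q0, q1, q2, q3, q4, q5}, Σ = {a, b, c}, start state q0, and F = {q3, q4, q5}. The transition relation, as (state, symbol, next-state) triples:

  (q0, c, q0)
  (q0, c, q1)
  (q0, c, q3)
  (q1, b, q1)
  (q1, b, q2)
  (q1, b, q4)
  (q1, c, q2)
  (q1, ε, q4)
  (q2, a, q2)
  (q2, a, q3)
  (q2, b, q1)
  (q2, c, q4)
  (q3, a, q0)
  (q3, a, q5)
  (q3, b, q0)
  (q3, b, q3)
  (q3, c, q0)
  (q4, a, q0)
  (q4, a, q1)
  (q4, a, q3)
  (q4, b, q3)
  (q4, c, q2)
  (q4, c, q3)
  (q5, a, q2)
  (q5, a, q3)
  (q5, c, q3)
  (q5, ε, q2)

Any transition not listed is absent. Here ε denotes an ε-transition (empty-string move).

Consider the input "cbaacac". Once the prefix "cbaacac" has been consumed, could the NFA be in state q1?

Start in {q0}.
Read 'c': {q0} → {q0, q1, q3, q4}.
Read 'b': {q0, q1, q3, q4} → {q0, q1, q2, q3, q4}.
Read 'a': {q0, q1, q2, q3, q4} → {q0, q1, q2, q3, q4, q5}.
Read 'a': {q0, q1, q2, q3, q4, q5} → {q0, q1, q2, q3, q4, q5}.
Read 'c': {q0, q1, q2, q3, q4, q5} → {q0, q1, q2, q3, q4}.
Read 'a': {q0, q1, q2, q3, q4} → {q0, q1, q2, q3, q4, q5}.
Read 'c': {q0, q1, q2, q3, q4, q5} → {q0, q1, q2, q3, q4}.
State q1 is in {q0, q1, q2, q3, q4}.

Yes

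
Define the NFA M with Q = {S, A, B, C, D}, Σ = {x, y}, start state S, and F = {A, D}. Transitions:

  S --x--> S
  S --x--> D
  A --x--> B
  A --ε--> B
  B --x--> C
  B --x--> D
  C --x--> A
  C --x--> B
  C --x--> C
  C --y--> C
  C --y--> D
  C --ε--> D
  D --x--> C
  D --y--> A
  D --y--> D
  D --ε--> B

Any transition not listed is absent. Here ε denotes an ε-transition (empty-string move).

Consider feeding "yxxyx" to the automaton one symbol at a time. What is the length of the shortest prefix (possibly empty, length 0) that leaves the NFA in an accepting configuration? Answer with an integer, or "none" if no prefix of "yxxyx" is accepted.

none

Start in {S}.
Read 'y': {S} → ∅.
The set is empty and remains empty for the remaining 4 symbols.
No reachable set along the way intersects F.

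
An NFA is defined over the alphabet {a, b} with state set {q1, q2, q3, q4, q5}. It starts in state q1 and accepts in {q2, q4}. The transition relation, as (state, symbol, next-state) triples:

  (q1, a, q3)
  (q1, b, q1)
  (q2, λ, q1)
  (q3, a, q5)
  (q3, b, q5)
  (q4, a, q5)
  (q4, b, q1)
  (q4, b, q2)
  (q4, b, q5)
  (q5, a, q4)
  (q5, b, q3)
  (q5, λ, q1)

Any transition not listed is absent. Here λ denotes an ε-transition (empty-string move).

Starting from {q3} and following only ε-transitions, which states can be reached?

Begin with {q3}.
No ε-moves leave this set, so the closure equals the set itself.

{q3}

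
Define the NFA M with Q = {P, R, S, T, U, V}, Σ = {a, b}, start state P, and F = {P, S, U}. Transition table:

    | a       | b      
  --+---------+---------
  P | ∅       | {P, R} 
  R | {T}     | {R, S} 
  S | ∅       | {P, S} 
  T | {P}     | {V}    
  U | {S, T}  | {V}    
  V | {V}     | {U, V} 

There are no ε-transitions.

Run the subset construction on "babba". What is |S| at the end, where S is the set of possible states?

Start in {P}.
Read 'b': P→{P, R}; now {P, R}.
Read 'a': P→∅, R→{T}; now {T}.
Read 'b': T→{V}; now {V}.
Read 'b': V→{U, V}; now {U, V}.
Read 'a': U→{S, T}, V→{V}; now {S, T, V}.
That set has 3 states.

3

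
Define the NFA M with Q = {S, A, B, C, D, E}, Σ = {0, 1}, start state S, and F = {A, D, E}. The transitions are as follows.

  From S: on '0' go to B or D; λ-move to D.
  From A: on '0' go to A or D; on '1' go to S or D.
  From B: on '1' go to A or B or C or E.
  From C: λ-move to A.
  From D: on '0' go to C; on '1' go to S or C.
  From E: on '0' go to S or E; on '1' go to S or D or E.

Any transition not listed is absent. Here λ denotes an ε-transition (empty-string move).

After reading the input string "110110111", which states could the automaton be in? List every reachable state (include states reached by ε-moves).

{S, A, B, C, D, E}

Start: ε-closure({S}) = {S, D}.
Read '1': {S, D} → {S, A, C, D}.
Read '1': {S, A, C, D} → {S, A, C, D}.
Read '0': {S, A, C, D} → {A, B, C, D}.
Read '1': {A, B, C, D} → {S, A, B, C, D, E}.
Read '1': {S, A, B, C, D, E} → {S, A, B, C, D, E}.
Read '0': {S, A, B, C, D, E} → {S, A, B, C, D, E}.
Read '1': {S, A, B, C, D, E} → {S, A, B, C, D, E}.
Read '1': {S, A, B, C, D, E} → {S, A, B, C, D, E}.
Read '1': {S, A, B, C, D, E} → {S, A, B, C, D, E}.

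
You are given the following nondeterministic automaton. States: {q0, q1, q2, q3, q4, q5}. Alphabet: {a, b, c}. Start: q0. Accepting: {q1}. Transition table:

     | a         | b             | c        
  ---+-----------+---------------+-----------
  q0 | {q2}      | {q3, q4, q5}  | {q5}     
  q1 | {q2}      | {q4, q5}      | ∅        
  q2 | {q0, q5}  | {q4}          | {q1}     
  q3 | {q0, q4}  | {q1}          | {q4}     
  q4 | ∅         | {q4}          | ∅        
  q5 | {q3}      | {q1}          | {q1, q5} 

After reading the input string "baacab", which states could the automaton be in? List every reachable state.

{q1, q4}

Start in {q0}.
Read 'b': q0→{q3, q4, q5}; now {q3, q4, q5}.
Read 'a': q3→{q0, q4}, q4→∅, q5→{q3}; now {q0, q3, q4}.
Read 'a': q0→{q2}, q3→{q0, q4}, q4→∅; now {q0, q2, q4}.
Read 'c': q0→{q5}, q2→{q1}, q4→∅; now {q1, q5}.
Read 'a': q1→{q2}, q5→{q3}; now {q2, q3}.
Read 'b': q2→{q4}, q3→{q1}; now {q1, q4}.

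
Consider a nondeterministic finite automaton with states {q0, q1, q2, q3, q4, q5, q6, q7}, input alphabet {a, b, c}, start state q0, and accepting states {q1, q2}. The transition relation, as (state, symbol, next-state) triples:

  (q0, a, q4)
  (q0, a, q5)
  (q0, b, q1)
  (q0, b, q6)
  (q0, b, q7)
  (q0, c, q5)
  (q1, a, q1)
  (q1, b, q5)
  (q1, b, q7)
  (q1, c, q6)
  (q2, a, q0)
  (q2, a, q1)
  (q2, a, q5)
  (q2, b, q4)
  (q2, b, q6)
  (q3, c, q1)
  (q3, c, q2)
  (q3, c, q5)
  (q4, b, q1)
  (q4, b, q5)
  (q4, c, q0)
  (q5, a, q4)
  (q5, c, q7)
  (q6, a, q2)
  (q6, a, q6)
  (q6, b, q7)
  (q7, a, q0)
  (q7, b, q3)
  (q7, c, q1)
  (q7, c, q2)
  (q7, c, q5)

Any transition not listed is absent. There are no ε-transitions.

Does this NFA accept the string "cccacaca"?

Start in {q0}.
Read 'c': {q0} → {q5}.
Read 'c': {q5} → {q7}.
Read 'c': {q7} → {q1, q2, q5}.
Read 'a': {q1, q2, q5} → {q0, q1, q4, q5}.
Read 'c': {q0, q1, q4, q5} → {q0, q5, q6, q7}.
Read 'a': {q0, q5, q6, q7} → {q0, q2, q4, q5, q6}.
Read 'c': {q0, q2, q4, q5, q6} → {q0, q5, q7}.
Read 'a': {q0, q5, q7} → {q0, q4, q5}.
The final set {q0, q4, q5} contains no accepting state.

No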